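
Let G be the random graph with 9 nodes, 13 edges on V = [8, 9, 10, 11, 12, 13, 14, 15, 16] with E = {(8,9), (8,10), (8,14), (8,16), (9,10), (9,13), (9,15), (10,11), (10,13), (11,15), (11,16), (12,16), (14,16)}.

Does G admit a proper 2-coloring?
No, G is not 2-colorable

The clique on vertices [8, 14, 16] has size 3 > 2, so it alone needs 3 colors.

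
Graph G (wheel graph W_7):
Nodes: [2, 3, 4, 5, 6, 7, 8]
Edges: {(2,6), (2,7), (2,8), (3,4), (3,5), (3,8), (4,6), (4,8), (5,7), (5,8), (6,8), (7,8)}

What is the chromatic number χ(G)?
Clique number ω(G) = 3 (lower bound: χ ≥ ω).
The clique on [2, 6, 8] has size 3, forcing χ ≥ 3, and the coloring below uses 3 colors, so χ(G) = 3.
A valid 3-coloring: color 1: [8]; color 2: [3, 6, 7]; color 3: [2, 4, 5].

χ(G) = 3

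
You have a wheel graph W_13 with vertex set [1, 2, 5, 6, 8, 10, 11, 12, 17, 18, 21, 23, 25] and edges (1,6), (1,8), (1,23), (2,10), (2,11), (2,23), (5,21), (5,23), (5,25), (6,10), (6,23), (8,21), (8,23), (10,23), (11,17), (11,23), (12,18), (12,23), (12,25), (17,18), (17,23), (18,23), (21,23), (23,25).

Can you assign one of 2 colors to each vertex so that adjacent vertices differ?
The clique on vertices [1, 8, 23] has size 3 > 2, so it alone needs 3 colors.

No, G is not 2-colorable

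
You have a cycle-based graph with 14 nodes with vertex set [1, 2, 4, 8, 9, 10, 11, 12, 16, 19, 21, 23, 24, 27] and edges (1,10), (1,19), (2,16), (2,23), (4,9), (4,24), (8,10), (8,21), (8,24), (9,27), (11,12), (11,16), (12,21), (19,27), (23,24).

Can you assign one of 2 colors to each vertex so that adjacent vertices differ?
A valid 2-coloring: color 1: [1, 4, 8, 12, 16, 23, 27]; color 2: [2, 9, 10, 11, 19, 21, 24].
(χ(G) = 2 ≤ 2.)

Yes, G is 2-colorable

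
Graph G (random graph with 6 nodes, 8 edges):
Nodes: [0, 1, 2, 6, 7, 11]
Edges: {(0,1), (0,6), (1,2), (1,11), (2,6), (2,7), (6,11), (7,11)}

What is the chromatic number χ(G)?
Clique number ω(G) = 2 (lower bound: χ ≥ ω).
The graph is bipartite (no odd cycle), so 2 colors suffice: χ(G) = 2.
A valid 2-coloring: color 1: [0, 2, 11]; color 2: [1, 6, 7].

χ(G) = 2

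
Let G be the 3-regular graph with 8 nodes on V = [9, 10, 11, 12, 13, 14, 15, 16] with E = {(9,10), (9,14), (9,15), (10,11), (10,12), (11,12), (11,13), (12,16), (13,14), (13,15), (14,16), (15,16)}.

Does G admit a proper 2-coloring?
The clique on vertices [10, 11, 12] has size 3 > 2, so it alone needs 3 colors.

No, G is not 2-colorable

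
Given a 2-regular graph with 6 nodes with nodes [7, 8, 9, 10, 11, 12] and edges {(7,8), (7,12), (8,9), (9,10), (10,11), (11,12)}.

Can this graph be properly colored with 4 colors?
Yes, G is 4-colorable

A valid 4-coloring: color 1: [7, 9, 11]; color 2: [8, 10, 12].
(χ(G) = 2 ≤ 4.)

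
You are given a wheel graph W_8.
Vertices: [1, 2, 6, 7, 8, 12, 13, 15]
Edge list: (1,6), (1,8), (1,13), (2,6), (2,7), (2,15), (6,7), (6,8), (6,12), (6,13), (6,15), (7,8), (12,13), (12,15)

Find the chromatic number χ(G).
Clique number ω(G) = 3 (lower bound: χ ≥ ω).
Odd cycle [15, 12, 13, 1, 8, 7, 2] needs 3 colors (χ ≥ 3).
Vertex 6 is adjacent to every vertex of [1, 2, 7, 8, 12, 13, 15], which already need 3 colors among themselves, so 6 needs a new color (χ ≥ 4).
The coloring below uses 4 colors, so χ(G) = 4.
A valid 4-coloring: color 1: [6]; color 2: [7, 13, 15]; color 3: [1, 2, 12]; color 4: [8].

χ(G) = 4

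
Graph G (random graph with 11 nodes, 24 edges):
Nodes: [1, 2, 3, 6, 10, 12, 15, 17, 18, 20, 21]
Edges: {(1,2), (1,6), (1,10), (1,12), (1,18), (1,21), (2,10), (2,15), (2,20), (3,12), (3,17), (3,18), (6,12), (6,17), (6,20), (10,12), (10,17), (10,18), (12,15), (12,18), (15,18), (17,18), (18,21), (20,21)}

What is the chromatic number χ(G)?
Clique number ω(G) = 4 (lower bound: χ ≥ ω).
The clique on [1, 10, 12, 18] has size 4, forcing χ ≥ 4, and the coloring below uses 4 colors, so χ(G) = 4.
A valid 4-coloring: color 1: [2, 6, 18]; color 2: [12, 17, 21]; color 3: [1, 3, 15, 20]; color 4: [10].

χ(G) = 4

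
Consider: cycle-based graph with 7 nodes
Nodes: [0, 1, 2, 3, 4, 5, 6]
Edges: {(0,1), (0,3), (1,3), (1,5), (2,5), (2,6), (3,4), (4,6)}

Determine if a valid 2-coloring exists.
No, G is not 2-colorable

The clique on vertices [0, 1, 3] has size 3 > 2, so it alone needs 3 colors.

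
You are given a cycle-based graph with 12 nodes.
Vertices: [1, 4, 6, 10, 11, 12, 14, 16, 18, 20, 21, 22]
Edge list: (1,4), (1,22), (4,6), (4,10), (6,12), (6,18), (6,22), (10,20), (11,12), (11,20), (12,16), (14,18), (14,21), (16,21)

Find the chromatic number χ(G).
χ(G) = 2

Clique number ω(G) = 2 (lower bound: χ ≥ ω).
The graph is bipartite (no odd cycle), so 2 colors suffice: χ(G) = 2.
A valid 2-coloring: color 1: [1, 6, 10, 11, 14, 16]; color 2: [4, 12, 18, 20, 21, 22].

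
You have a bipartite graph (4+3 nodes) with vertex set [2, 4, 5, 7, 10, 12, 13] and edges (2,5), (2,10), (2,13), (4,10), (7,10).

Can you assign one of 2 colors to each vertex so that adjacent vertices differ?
A valid 2-coloring: color 1: [5, 10, 12, 13]; color 2: [2, 4, 7].
(χ(G) = 2 ≤ 2.)

Yes, G is 2-colorable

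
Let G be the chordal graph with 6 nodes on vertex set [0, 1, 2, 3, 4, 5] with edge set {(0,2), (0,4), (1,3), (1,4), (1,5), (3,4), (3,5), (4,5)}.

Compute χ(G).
χ(G) = 4

Clique number ω(G) = 4 (lower bound: χ ≥ ω).
The clique on [1, 3, 4, 5] has size 4, forcing χ ≥ 4, and the coloring below uses 4 colors, so χ(G) = 4.
A valid 4-coloring: color 1: [2, 4]; color 2: [0, 5]; color 3: [3]; color 4: [1].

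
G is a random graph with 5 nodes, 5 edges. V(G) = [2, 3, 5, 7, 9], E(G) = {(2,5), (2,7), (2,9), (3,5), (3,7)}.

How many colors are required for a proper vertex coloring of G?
Clique number ω(G) = 2 (lower bound: χ ≥ ω).
The graph is bipartite (no odd cycle), so 2 colors suffice: χ(G) = 2.
A valid 2-coloring: color 1: [2, 3]; color 2: [5, 7, 9].

χ(G) = 2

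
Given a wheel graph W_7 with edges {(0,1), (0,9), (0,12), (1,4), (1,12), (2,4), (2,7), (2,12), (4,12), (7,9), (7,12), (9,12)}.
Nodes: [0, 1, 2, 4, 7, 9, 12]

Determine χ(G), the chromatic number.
χ(G) = 3

Clique number ω(G) = 3 (lower bound: χ ≥ ω).
The clique on [0, 9, 12] has size 3, forcing χ ≥ 3, and the coloring below uses 3 colors, so χ(G) = 3.
A valid 3-coloring: color 1: [12]; color 2: [0, 4, 7]; color 3: [1, 2, 9].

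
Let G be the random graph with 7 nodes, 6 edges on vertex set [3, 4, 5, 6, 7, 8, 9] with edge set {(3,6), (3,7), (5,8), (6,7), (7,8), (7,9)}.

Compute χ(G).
Clique number ω(G) = 3 (lower bound: χ ≥ ω).
The clique on [3, 6, 7] has size 3, forcing χ ≥ 3, and the coloring below uses 3 colors, so χ(G) = 3.
A valid 3-coloring: color 1: [4, 5, 7]; color 2: [6, 8, 9]; color 3: [3].

χ(G) = 3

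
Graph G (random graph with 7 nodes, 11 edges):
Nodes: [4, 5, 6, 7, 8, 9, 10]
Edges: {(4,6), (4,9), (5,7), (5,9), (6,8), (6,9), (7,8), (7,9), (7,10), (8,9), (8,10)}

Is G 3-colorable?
Yes, G is 3-colorable

A valid 3-coloring: color 1: [9, 10]; color 2: [4, 5, 8]; color 3: [6, 7].
(χ(G) = 3 ≤ 3.)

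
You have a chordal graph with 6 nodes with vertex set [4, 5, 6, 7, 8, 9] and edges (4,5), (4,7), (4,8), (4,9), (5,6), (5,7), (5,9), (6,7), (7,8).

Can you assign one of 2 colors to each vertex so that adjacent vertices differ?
No, G is not 2-colorable

The clique on vertices [4, 7, 8] has size 3 > 2, so it alone needs 3 colors.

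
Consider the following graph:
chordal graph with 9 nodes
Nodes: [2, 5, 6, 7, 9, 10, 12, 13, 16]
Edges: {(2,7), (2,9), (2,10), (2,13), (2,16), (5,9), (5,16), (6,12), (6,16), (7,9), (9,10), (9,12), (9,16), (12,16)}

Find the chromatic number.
χ(G) = 3

Clique number ω(G) = 3 (lower bound: χ ≥ ω).
The clique on [2, 9, 16] has size 3, forcing χ ≥ 3, and the coloring below uses 3 colors, so χ(G) = 3.
A valid 3-coloring: color 1: [6, 9, 13]; color 2: [2, 5, 12]; color 3: [7, 10, 16].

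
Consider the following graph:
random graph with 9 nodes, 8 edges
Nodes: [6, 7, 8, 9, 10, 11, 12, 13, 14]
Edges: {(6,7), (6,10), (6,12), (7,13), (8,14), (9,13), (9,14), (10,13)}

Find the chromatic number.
Clique number ω(G) = 2 (lower bound: χ ≥ ω).
The graph is bipartite (no odd cycle), so 2 colors suffice: χ(G) = 2.
A valid 2-coloring: color 1: [6, 11, 13, 14]; color 2: [7, 8, 9, 10, 12].

χ(G) = 2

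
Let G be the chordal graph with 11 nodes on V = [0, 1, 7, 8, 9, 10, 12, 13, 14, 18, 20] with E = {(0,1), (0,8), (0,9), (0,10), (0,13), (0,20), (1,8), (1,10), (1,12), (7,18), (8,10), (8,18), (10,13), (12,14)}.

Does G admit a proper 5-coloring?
Yes, G is 5-colorable

A valid 5-coloring: color 1: [0, 12, 18]; color 2: [7, 8, 9, 13, 14, 20]; color 3: [1]; color 4: [10].
(χ(G) = 4 ≤ 5.)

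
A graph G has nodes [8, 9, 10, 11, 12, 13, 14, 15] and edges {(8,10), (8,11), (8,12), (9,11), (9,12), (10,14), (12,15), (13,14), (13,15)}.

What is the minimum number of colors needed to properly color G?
χ(G) = 2

Clique number ω(G) = 2 (lower bound: χ ≥ ω).
The graph is bipartite (no odd cycle), so 2 colors suffice: χ(G) = 2.
A valid 2-coloring: color 1: [8, 9, 14, 15]; color 2: [10, 11, 12, 13].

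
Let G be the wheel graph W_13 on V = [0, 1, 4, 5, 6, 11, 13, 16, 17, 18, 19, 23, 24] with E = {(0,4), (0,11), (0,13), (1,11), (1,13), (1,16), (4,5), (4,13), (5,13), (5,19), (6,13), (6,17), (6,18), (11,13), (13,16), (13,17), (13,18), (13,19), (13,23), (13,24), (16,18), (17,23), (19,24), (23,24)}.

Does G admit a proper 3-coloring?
A valid 3-coloring: color 1: [13]; color 2: [4, 6, 11, 16, 19, 23]; color 3: [0, 1, 5, 17, 18, 24].
(χ(G) = 3 ≤ 3.)

Yes, G is 3-colorable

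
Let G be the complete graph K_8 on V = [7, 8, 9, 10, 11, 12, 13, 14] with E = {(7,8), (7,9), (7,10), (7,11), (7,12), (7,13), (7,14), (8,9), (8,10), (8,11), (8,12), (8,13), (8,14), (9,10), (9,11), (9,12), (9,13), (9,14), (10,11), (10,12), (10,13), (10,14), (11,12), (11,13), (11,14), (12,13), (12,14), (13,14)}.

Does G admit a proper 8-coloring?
A valid 8-coloring: color 1: [10]; color 2: [11]; color 3: [9]; color 4: [7]; color 5: [12]; color 6: [13]; color 7: [8]; color 8: [14].
(χ(G) = 8 ≤ 8.)

Yes, G is 8-colorable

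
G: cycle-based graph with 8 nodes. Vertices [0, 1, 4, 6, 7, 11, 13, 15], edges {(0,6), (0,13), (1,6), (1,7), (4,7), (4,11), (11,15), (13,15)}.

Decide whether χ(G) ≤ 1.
No, G is not 1-colorable

Edge (0,13) forces its endpoints to differ, so 1 color is not enough.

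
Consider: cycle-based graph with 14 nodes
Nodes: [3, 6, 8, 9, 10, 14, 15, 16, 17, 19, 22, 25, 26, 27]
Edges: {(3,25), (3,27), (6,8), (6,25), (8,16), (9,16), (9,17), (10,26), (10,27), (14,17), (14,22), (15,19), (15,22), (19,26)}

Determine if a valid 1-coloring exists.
Edge (3,25) forces its endpoints to differ, so 1 color is not enough.

No, G is not 1-colorable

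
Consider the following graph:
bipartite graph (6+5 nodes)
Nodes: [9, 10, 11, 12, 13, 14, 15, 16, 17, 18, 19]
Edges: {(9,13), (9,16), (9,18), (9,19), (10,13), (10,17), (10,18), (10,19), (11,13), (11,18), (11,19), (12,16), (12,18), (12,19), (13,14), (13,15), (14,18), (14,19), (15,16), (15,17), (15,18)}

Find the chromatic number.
χ(G) = 2

Clique number ω(G) = 2 (lower bound: χ ≥ ω).
The graph is bipartite (no odd cycle), so 2 colors suffice: χ(G) = 2.
A valid 2-coloring: color 1: [13, 16, 17, 18, 19]; color 2: [9, 10, 11, 12, 14, 15].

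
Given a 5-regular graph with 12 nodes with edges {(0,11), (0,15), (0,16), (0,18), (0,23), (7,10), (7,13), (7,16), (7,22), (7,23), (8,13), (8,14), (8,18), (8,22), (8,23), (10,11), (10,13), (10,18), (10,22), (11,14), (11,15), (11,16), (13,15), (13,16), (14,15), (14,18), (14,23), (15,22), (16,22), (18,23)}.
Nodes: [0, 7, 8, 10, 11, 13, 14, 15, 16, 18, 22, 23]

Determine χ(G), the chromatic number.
χ(G) = 4

Clique number ω(G) = 4 (lower bound: χ ≥ ω).
The clique on [8, 14, 18, 23] has size 4, forcing χ ≥ 4, and the coloring below uses 4 colors, so χ(G) = 4.
A valid 4-coloring: color 1: [0, 8, 10]; color 2: [14, 16]; color 3: [7, 15, 18]; color 4: [11, 13, 22, 23].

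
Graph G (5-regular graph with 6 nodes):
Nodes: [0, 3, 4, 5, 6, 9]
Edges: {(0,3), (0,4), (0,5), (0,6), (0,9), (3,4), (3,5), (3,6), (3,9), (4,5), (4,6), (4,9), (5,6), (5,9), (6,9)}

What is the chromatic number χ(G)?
χ(G) = 6

Clique number ω(G) = 6 (lower bound: χ ≥ ω).
The clique on [0, 3, 4, 5, 6, 9] has size 6, forcing χ ≥ 6, and the coloring below uses 6 colors, so χ(G) = 6.
A valid 6-coloring: color 1: [5]; color 2: [6]; color 3: [0]; color 4: [4]; color 5: [3]; color 6: [9].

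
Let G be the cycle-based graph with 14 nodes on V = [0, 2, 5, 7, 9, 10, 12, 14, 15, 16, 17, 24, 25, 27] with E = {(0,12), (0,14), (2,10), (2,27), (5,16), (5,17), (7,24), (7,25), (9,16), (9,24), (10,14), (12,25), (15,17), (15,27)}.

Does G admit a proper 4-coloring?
Yes, G is 4-colorable

A valid 4-coloring: color 1: [0, 10, 16, 17, 24, 25, 27]; color 2: [2, 5, 7, 9, 12, 14, 15].
(χ(G) = 2 ≤ 4.)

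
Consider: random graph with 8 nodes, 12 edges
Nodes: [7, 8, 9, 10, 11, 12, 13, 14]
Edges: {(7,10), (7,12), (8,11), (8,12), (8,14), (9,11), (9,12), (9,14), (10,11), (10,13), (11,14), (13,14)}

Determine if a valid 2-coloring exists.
No, G is not 2-colorable

The clique on vertices [8, 11, 14] has size 3 > 2, so it alone needs 3 colors.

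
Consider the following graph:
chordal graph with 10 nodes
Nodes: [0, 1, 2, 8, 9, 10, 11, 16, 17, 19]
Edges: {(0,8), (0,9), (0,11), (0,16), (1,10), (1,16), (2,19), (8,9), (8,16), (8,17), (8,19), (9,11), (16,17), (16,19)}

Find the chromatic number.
Clique number ω(G) = 3 (lower bound: χ ≥ ω).
The clique on [0, 8, 16] has size 3, forcing χ ≥ 3, and the coloring below uses 3 colors, so χ(G) = 3.
A valid 3-coloring: color 1: [1, 2, 8, 11]; color 2: [9, 10, 16]; color 3: [0, 17, 19].

χ(G) = 3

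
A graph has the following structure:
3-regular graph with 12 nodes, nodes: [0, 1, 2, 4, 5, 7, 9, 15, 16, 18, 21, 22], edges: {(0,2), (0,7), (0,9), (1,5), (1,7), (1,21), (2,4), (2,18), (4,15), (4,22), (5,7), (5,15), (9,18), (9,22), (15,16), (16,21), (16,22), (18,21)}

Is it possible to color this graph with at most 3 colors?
Yes, G is 3-colorable

A valid 3-coloring: color 1: [2, 7, 15, 21, 22]; color 2: [0, 4, 5, 16, 18]; color 3: [1, 9].
(χ(G) = 3 ≤ 3.)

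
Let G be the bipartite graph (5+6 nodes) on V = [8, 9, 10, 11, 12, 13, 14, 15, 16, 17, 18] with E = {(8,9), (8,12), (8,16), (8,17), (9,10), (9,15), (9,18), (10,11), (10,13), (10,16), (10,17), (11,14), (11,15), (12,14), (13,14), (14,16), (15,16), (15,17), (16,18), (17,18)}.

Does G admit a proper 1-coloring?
No, G is not 1-colorable

Edge (8,16) forces its endpoints to differ, so 1 color is not enough.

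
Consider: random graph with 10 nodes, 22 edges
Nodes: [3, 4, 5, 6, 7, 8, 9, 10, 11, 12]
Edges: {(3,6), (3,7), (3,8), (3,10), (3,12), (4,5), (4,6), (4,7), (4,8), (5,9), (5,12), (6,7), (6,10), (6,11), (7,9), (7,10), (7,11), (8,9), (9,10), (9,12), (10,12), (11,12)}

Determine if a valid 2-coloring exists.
No, G is not 2-colorable

The clique on vertices [3, 6, 7, 10] has size 4 > 2, so it alone needs 4 colors.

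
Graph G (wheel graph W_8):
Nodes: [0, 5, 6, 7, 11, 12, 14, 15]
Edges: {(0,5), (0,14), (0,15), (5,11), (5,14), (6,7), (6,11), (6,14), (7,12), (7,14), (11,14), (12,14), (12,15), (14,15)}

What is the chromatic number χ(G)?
χ(G) = 4

Clique number ω(G) = 3 (lower bound: χ ≥ ω).
Odd cycle [6, 11, 5, 0, 15, 12, 7] needs 3 colors (χ ≥ 3).
Vertex 14 is adjacent to every vertex of [0, 5, 6, 7, 11, 12, 15], which already need 3 colors among themselves, so 14 needs a new color (χ ≥ 4).
The coloring below uses 4 colors, so χ(G) = 4.
A valid 4-coloring: color 1: [14]; color 2: [5, 6, 12]; color 3: [0, 7, 11]; color 4: [15].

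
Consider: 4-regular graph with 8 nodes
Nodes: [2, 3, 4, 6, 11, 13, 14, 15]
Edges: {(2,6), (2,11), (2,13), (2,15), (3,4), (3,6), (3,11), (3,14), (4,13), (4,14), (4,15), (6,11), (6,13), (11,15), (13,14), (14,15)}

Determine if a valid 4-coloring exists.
Yes, G is 4-colorable

A valid 4-coloring: color 1: [6, 15]; color 2: [2, 14]; color 3: [4, 11]; color 4: [3, 13].
(χ(G) = 4 ≤ 4.)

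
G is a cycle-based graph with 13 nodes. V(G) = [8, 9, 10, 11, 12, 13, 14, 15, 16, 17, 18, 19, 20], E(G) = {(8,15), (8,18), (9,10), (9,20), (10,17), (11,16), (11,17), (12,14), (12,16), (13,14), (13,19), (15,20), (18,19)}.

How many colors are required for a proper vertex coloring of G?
Clique number ω(G) = 2 (lower bound: χ ≥ ω).
Odd cycle [11, 16, 12, 14, 13, 19, 18, 8, 15, 20, 9, 10, 17] needs 3 colors (χ ≥ 3).
The coloring below uses 3 colors, so χ(G) = 3.
A valid 3-coloring: color 1: [10, 11, 12, 13, 15, 18]; color 2: [8, 14, 16, 17, 19, 20]; color 3: [9].

χ(G) = 3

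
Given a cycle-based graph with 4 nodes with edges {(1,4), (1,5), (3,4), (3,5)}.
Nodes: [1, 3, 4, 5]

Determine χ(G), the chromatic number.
Clique number ω(G) = 2 (lower bound: χ ≥ ω).
The graph is bipartite (no odd cycle), so 2 colors suffice: χ(G) = 2.
A valid 2-coloring: color 1: [4, 5]; color 2: [1, 3].

χ(G) = 2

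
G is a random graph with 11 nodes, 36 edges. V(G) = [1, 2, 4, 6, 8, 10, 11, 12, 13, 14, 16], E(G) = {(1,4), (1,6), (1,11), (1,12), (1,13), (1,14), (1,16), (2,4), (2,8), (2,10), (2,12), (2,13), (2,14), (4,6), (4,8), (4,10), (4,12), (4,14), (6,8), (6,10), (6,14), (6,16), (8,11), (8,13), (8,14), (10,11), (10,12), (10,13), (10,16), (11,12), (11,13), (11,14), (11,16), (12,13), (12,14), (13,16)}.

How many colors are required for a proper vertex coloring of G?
χ(G) = 5

Clique number ω(G) = 4 (lower bound: χ ≥ ω).
Odd cycle [2, 8, 6, 1, 12] needs 3 colors (χ ≥ 3).
Vertex 14 is adjacent to every vertex of [1, 2, 6, 8, 12], which already need 3 colors among themselves, so 14 needs a new color (χ ≥ 4).
Vertex 4 is adjacent to every vertex of [1, 2, 6, 8, 12, 14], which already need 4 colors among themselves, so 4 needs a new color (χ ≥ 5).
The coloring below uses 5 colors, so χ(G) = 5.
A valid 5-coloring: color 1: [4, 11]; color 2: [6, 12]; color 3: [1, 8, 10]; color 4: [13, 14]; color 5: [2, 16].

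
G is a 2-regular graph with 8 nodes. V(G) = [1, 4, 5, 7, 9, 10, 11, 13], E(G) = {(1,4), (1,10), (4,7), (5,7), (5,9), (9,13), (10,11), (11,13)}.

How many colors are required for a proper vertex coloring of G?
Clique number ω(G) = 2 (lower bound: χ ≥ ω).
The graph is bipartite (no odd cycle), so 2 colors suffice: χ(G) = 2.
A valid 2-coloring: color 1: [1, 7, 9, 11]; color 2: [4, 5, 10, 13].

χ(G) = 2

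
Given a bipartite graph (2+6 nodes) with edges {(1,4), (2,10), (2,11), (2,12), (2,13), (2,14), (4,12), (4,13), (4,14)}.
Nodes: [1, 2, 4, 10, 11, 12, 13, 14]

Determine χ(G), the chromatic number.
Clique number ω(G) = 2 (lower bound: χ ≥ ω).
The graph is bipartite (no odd cycle), so 2 colors suffice: χ(G) = 2.
A valid 2-coloring: color 1: [2, 4]; color 2: [1, 10, 11, 12, 13, 14].

χ(G) = 2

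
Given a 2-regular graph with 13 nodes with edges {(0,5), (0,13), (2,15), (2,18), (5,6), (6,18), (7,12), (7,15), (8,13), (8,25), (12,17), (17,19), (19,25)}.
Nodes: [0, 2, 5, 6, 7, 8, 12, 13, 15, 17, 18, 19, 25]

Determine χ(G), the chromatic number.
χ(G) = 3

Clique number ω(G) = 2 (lower bound: χ ≥ ω).
Odd cycle [18, 2, 15, 7, 12, 17, 19, 25, 8, 13, 0, 5, 6] needs 3 colors (χ ≥ 3).
The coloring below uses 3 colors, so χ(G) = 3.
A valid 3-coloring: color 1: [5, 8, 12, 15, 18, 19]; color 2: [2, 6, 7, 13, 17, 25]; color 3: [0].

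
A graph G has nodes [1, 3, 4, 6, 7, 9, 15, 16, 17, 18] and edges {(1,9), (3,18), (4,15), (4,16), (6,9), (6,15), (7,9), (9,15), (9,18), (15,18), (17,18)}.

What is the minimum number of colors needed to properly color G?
χ(G) = 3

Clique number ω(G) = 3 (lower bound: χ ≥ ω).
The clique on [9, 15, 18] has size 3, forcing χ ≥ 3, and the coloring below uses 3 colors, so χ(G) = 3.
A valid 3-coloring: color 1: [3, 4, 9, 17]; color 2: [1, 7, 15, 16]; color 3: [6, 18].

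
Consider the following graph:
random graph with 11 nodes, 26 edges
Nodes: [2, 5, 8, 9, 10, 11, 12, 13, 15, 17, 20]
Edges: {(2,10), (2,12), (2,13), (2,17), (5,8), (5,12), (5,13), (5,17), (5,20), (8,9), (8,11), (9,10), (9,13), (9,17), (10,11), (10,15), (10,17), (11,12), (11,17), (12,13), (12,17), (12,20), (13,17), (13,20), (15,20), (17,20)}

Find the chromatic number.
Clique number ω(G) = 5 (lower bound: χ ≥ ω).
The clique on [5, 12, 13, 17, 20] has size 5, forcing χ ≥ 5, and the coloring below uses 5 colors, so χ(G) = 5.
A valid 5-coloring: color 1: [8, 15, 17]; color 2: [10, 13]; color 3: [9, 12]; color 4: [2, 5, 11]; color 5: [20].

χ(G) = 5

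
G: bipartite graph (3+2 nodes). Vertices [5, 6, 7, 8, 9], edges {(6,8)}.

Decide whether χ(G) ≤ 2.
Yes, G is 2-colorable

A valid 2-coloring: color 1: [5, 6, 7, 9]; color 2: [8].
(χ(G) = 2 ≤ 2.)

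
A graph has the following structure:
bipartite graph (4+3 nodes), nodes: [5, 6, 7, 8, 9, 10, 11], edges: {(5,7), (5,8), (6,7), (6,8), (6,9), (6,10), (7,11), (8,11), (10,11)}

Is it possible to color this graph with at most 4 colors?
A valid 4-coloring: color 1: [5, 6, 11]; color 2: [7, 8, 9, 10].
(χ(G) = 2 ≤ 4.)

Yes, G is 4-colorable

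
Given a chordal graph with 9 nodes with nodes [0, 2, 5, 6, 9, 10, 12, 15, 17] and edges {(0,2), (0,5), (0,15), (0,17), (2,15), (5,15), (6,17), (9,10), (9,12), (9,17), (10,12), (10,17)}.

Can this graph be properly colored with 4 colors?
Yes, G is 4-colorable

A valid 4-coloring: color 1: [0, 6, 9]; color 2: [12, 15, 17]; color 3: [2, 5, 10].
(χ(G) = 3 ≤ 4.)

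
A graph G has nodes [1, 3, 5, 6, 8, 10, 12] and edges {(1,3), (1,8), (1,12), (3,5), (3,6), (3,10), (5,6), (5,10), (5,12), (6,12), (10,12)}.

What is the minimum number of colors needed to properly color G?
χ(G) = 3

Clique number ω(G) = 3 (lower bound: χ ≥ ω).
The clique on [3, 5, 10] has size 3, forcing χ ≥ 3, and the coloring below uses 3 colors, so χ(G) = 3.
A valid 3-coloring: color 1: [3, 8, 12]; color 2: [1, 5]; color 3: [6, 10].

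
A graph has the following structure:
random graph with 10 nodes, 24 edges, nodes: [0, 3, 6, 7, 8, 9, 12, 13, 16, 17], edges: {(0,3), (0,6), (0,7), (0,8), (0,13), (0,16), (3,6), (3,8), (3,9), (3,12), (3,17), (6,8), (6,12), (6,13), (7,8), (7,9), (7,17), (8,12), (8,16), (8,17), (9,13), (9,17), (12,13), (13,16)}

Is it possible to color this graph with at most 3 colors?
The clique on vertices [0, 3, 6, 8] has size 4 > 3, so it alone needs 4 colors.

No, G is not 3-colorable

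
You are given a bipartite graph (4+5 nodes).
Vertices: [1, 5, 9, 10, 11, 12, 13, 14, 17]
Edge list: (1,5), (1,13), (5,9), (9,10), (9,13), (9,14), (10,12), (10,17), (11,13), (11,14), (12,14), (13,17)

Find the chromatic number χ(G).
χ(G) = 2

Clique number ω(G) = 2 (lower bound: χ ≥ ω).
The graph is bipartite (no odd cycle), so 2 colors suffice: χ(G) = 2.
A valid 2-coloring: color 1: [5, 10, 13, 14]; color 2: [1, 9, 11, 12, 17].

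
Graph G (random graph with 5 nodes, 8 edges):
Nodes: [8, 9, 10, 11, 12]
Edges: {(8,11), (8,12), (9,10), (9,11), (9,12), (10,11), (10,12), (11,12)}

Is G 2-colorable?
No, G is not 2-colorable

The clique on vertices [9, 10, 11, 12] has size 4 > 2, so it alone needs 4 colors.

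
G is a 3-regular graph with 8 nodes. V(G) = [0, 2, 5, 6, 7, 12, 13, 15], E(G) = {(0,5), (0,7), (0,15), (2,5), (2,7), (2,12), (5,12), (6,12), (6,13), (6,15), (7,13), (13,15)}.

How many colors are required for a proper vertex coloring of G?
χ(G) = 3

Clique number ω(G) = 3 (lower bound: χ ≥ ω).
The clique on [2, 5, 12] has size 3, forcing χ ≥ 3, and the coloring below uses 3 colors, so χ(G) = 3.
A valid 3-coloring: color 1: [5, 7, 15]; color 2: [0, 12, 13]; color 3: [2, 6].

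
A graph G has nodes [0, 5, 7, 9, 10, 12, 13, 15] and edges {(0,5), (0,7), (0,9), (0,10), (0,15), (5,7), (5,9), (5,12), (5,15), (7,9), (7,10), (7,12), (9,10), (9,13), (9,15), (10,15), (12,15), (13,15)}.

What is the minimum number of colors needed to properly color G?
Clique number ω(G) = 4 (lower bound: χ ≥ ω).
The clique on [0, 9, 10, 15] has size 4, forcing χ ≥ 4, and the coloring below uses 4 colors, so χ(G) = 4.
A valid 4-coloring: color 1: [7, 15]; color 2: [9, 12]; color 3: [5, 10, 13]; color 4: [0].

χ(G) = 4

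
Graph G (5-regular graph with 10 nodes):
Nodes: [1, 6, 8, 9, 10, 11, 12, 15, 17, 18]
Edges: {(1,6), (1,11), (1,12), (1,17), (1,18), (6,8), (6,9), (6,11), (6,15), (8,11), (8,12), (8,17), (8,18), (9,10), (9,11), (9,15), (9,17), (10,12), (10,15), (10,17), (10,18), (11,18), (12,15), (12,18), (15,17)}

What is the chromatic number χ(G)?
χ(G) = 4

Clique number ω(G) = 4 (lower bound: χ ≥ ω).
The clique on [9, 10, 15, 17] has size 4, forcing χ ≥ 4, and the coloring below uses 4 colors, so χ(G) = 4.
A valid 4-coloring: color 1: [11, 15]; color 2: [6, 12, 17]; color 3: [9, 18]; color 4: [1, 8, 10].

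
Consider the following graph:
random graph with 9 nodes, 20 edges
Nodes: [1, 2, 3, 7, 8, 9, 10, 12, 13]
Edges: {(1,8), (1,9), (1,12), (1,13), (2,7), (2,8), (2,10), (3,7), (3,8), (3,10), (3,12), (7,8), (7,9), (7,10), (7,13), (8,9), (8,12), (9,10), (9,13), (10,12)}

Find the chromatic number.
χ(G) = 4

Clique number ω(G) = 3 (lower bound: χ ≥ ω).
Odd cycle [9, 7, 3, 12, 1] needs 3 colors (χ ≥ 3).
Vertex 8 is adjacent to every vertex of [1, 3, 7, 9, 12], which already need 3 colors among themselves, so 8 needs a new color (χ ≥ 4).
The coloring below uses 4 colors, so χ(G) = 4.
A valid 4-coloring: color 1: [8, 10, 13]; color 2: [1, 7]; color 3: [2, 9, 12]; color 4: [3].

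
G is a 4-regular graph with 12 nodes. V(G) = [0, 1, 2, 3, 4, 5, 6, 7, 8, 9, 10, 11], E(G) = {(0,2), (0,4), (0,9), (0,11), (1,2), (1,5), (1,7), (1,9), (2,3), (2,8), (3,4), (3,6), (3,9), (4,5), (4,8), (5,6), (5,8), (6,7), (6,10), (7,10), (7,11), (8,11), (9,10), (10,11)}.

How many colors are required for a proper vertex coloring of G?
χ(G) = 3

Clique number ω(G) = 3 (lower bound: χ ≥ ω).
The clique on [4, 5, 8] has size 3, forcing χ ≥ 3, and the coloring below uses 3 colors, so χ(G) = 3.
A valid 3-coloring: color 1: [0, 3, 5, 7]; color 2: [2, 4, 6, 9, 11]; color 3: [1, 8, 10].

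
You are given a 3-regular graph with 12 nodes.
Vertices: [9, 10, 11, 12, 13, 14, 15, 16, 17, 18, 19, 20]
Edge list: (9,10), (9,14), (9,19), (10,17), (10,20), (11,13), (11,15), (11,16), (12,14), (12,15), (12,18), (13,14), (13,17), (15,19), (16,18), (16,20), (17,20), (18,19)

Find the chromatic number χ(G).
χ(G) = 3

Clique number ω(G) = 3 (lower bound: χ ≥ ω).
The clique on [10, 17, 20] has size 3, forcing χ ≥ 3, and the coloring below uses 3 colors, so χ(G) = 3.
A valid 3-coloring: color 1: [9, 13, 15, 18, 20]; color 2: [11, 14, 17, 19]; color 3: [10, 12, 16].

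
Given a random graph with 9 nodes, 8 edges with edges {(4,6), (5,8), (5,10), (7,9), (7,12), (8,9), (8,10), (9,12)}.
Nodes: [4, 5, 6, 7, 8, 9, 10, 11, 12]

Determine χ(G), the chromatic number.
χ(G) = 3

Clique number ω(G) = 3 (lower bound: χ ≥ ω).
The clique on [7, 9, 12] has size 3, forcing χ ≥ 3, and the coloring below uses 3 colors, so χ(G) = 3.
A valid 3-coloring: color 1: [6, 8, 11, 12]; color 2: [4, 5, 9]; color 3: [7, 10].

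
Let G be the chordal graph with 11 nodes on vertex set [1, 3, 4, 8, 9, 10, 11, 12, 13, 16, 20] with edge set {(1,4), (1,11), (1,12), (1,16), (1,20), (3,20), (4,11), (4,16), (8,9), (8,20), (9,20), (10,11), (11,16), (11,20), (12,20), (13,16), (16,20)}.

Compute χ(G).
χ(G) = 4

Clique number ω(G) = 4 (lower bound: χ ≥ ω).
The clique on [1, 11, 16, 20] has size 4, forcing χ ≥ 4, and the coloring below uses 4 colors, so χ(G) = 4.
A valid 4-coloring: color 1: [4, 10, 13, 20]; color 2: [1, 3, 8]; color 3: [9, 11, 12]; color 4: [16].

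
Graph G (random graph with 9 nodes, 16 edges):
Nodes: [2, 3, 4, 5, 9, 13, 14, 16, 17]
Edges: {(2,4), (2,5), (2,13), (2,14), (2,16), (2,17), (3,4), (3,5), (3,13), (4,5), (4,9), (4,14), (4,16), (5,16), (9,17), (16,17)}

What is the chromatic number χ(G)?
χ(G) = 4

Clique number ω(G) = 4 (lower bound: χ ≥ ω).
The clique on [2, 4, 5, 16] has size 4, forcing χ ≥ 4, and the coloring below uses 4 colors, so χ(G) = 4.
A valid 4-coloring: color 1: [4, 13, 17]; color 2: [2, 3, 9]; color 3: [5, 14]; color 4: [16].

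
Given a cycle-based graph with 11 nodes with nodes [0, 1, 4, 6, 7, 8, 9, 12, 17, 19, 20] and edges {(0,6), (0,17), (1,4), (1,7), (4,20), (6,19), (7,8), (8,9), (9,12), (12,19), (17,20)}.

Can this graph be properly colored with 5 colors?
Yes, G is 5-colorable

A valid 5-coloring: color 1: [0, 7, 9, 19, 20]; color 2: [1, 6, 8, 12, 17]; color 3: [4].
(χ(G) = 3 ≤ 5.)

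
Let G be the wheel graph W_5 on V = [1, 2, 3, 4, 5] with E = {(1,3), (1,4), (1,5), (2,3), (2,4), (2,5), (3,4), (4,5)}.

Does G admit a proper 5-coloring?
A valid 5-coloring: color 1: [4]; color 2: [1, 2]; color 3: [3, 5].
(χ(G) = 3 ≤ 5.)

Yes, G is 5-colorable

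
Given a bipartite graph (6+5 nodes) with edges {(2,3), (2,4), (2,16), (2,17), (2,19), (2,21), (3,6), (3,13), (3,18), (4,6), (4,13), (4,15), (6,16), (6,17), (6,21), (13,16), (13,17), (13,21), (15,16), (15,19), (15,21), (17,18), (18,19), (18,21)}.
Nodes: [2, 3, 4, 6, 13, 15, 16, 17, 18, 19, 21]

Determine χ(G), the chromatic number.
Clique number ω(G) = 2 (lower bound: χ ≥ ω).
The graph is bipartite (no odd cycle), so 2 colors suffice: χ(G) = 2.
A valid 2-coloring: color 1: [2, 6, 13, 15, 18]; color 2: [3, 4, 16, 17, 19, 21].

χ(G) = 2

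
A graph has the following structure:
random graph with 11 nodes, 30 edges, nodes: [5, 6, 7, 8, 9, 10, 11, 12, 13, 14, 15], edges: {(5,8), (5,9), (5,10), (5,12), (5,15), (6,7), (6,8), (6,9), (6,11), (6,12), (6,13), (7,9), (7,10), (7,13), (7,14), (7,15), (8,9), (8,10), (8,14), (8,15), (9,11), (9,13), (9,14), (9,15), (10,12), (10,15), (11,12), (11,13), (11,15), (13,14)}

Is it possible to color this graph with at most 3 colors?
No, G is not 3-colorable

The clique on vertices [5, 8, 9, 15] has size 4 > 3, so it alone needs 4 colors.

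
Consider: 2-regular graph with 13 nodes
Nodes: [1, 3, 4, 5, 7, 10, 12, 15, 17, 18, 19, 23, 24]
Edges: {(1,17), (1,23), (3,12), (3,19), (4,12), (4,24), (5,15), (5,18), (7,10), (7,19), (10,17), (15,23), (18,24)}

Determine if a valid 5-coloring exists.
A valid 5-coloring: color 1: [3, 4, 7, 17, 18, 23]; color 2: [1, 10, 12, 15, 19, 24]; color 3: [5].
(χ(G) = 3 ≤ 5.)

Yes, G is 5-colorable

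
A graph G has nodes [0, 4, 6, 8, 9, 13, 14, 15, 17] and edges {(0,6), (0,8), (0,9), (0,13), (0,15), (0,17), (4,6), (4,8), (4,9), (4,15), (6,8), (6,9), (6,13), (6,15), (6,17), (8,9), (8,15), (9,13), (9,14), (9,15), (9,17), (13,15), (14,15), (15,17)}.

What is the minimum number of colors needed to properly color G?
χ(G) = 5

Clique number ω(G) = 5 (lower bound: χ ≥ ω).
The clique on [0, 6, 8, 9, 15] has size 5, forcing χ ≥ 5, and the coloring below uses 5 colors, so χ(G) = 5.
A valid 5-coloring: color 1: [15]; color 2: [9]; color 3: [6, 14]; color 4: [0, 4]; color 5: [8, 13, 17].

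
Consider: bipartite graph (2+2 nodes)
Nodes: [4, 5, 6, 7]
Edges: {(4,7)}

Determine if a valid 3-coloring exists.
A valid 3-coloring: color 1: [4, 5, 6]; color 2: [7].
(χ(G) = 2 ≤ 3.)

Yes, G is 3-colorable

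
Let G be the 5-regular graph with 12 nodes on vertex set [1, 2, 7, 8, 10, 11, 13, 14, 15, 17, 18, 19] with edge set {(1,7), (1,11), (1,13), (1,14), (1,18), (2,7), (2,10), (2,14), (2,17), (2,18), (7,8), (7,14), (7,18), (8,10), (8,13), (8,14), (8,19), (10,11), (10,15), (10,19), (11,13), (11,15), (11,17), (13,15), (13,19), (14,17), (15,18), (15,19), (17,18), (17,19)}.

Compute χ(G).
Clique number ω(G) = 3 (lower bound: χ ≥ ω).
The clique on [1, 11, 13] has size 3, forcing χ ≥ 3, and the coloring below uses 3 colors, so χ(G) = 3.
A valid 3-coloring: color 1: [1, 2, 8, 15]; color 2: [11, 14, 18, 19]; color 3: [7, 10, 13, 17].

χ(G) = 3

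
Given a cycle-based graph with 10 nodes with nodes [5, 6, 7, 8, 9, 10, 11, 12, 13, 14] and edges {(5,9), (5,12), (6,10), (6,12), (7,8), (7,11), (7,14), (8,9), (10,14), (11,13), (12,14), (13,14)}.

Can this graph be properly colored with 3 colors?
Yes, G is 3-colorable

A valid 3-coloring: color 1: [5, 6, 8, 11, 14]; color 2: [7, 9, 10, 12, 13].
(χ(G) = 2 ≤ 3.)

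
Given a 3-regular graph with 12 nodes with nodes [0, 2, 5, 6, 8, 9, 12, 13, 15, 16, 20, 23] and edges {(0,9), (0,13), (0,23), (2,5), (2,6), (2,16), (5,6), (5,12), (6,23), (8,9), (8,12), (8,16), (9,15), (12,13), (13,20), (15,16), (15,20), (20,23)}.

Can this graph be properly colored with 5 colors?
Yes, G is 5-colorable

A valid 5-coloring: color 1: [0, 5, 8, 20]; color 2: [2, 13, 15, 23]; color 3: [6, 9, 12, 16].
(χ(G) = 3 ≤ 5.)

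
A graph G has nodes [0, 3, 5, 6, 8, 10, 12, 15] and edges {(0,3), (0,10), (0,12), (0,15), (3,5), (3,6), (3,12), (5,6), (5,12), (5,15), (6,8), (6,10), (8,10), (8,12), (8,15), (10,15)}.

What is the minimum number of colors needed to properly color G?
χ(G) = 3

Clique number ω(G) = 3 (lower bound: χ ≥ ω).
The clique on [0, 10, 15] has size 3, forcing χ ≥ 3, and the coloring below uses 3 colors, so χ(G) = 3.
A valid 3-coloring: color 1: [6, 12, 15]; color 2: [3, 10]; color 3: [0, 5, 8].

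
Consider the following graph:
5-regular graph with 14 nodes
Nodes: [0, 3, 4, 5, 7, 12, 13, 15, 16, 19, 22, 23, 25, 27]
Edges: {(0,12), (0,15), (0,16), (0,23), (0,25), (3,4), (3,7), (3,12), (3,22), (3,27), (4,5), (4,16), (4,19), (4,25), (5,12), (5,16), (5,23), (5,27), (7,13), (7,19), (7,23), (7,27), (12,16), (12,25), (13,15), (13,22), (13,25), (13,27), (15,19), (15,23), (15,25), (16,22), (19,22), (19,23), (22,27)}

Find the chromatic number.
Clique number ω(G) = 3 (lower bound: χ ≥ ω).
The clique on [0, 12, 16] has size 3, forcing χ ≥ 3, and the coloring below uses 3 colors, so χ(G) = 3.
A valid 3-coloring: color 1: [16, 23, 25, 27]; color 2: [0, 3, 5, 13, 19]; color 3: [4, 7, 12, 15, 22].

χ(G) = 3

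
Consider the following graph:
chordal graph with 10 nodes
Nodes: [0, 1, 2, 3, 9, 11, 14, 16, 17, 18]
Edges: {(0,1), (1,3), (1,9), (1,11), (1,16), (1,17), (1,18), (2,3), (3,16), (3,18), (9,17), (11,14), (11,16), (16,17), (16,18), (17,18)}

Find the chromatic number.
χ(G) = 4

Clique number ω(G) = 4 (lower bound: χ ≥ ω).
The clique on [1, 16, 17, 18] has size 4, forcing χ ≥ 4, and the coloring below uses 4 colors, so χ(G) = 4.
A valid 4-coloring: color 1: [1, 2, 14]; color 2: [0, 9, 16]; color 3: [3, 11, 17]; color 4: [18].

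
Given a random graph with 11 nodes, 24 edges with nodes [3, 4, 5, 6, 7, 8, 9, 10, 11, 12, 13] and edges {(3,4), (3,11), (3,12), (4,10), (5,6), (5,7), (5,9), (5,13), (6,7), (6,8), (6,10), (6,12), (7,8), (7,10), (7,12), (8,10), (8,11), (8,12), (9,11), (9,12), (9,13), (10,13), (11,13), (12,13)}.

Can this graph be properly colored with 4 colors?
A valid 4-coloring: color 1: [5, 10, 11, 12]; color 2: [4, 8, 13]; color 3: [3, 6, 9]; color 4: [7].
(χ(G) = 4 ≤ 4.)

Yes, G is 4-colorable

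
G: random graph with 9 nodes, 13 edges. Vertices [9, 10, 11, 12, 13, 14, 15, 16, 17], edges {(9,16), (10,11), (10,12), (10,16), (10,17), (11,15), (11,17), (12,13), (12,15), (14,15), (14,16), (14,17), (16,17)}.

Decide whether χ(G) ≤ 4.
A valid 4-coloring: color 1: [11, 12, 16]; color 2: [9, 13, 15, 17]; color 3: [10, 14].
(χ(G) = 3 ≤ 4.)

Yes, G is 4-colorable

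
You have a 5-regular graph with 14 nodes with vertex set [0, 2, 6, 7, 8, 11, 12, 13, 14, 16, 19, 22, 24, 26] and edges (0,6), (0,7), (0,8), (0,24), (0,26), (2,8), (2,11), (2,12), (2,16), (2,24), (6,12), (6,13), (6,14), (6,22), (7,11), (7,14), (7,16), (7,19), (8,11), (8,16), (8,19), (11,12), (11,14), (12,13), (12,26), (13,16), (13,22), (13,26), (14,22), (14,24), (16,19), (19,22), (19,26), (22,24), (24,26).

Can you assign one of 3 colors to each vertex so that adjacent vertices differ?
No, G is not 3-colorable

Suppose a proper 3-coloring c exists. The clique [0, 24, 26] takes 3 distinct colors; by symmetry let c(0) = 1, c(24) = 2, c(26) = 3.
- Vertex 2: neighbors [24] already have colors [2]; try each remaining color.
- Case c(2) = 1:
  - Vertex 12: neighbors [2, 26] already have colors [1, 3] ⇒ c(12) = 2.
  - Vertex 6: neighbors [0, 12] already have colors [1, 2] ⇒ c(6) = 3.
  - Vertex 11: neighbors [2, 12] already have colors [1, 2] ⇒ c(11) = 3.
  - Vertex 7: neighbors [0, 11] already have colors [1, 3] ⇒ c(7) = 2.
  - Vertex 16: neighbors [2, 7] already have colors [1, 2] ⇒ c(16) = 3.
  - Vertex 22: neighbors [24, 6] already have colors [2, 3] ⇒ c(22) = 1.
  - Vertex 19: neighbors [22, 7, 16] already have colors [1, 2, 3] — all 3 colors blocked. Contradiction.
- Case c(2) = 3:
  - Vertex 8: neighbors [0, 2] already have colors [1, 3] ⇒ c(8) = 2.
  - Vertex 11: neighbors [8, 2] already have colors [2, 3] ⇒ c(11) = 1.
  - Vertex 14: neighbors [11, 24] already have colors [1, 2] ⇒ c(14) = 3.
  - Vertex 6: neighbors [0, 14] already have colors [1, 3] ⇒ c(6) = 2.
  - Vertex 12: neighbors [11, 6, 2] already have colors [1, 2, 3] — all 3 colors blocked. Contradiction.
Every case ends in a contradiction, so G has no proper 3-coloring (χ ≥ 4).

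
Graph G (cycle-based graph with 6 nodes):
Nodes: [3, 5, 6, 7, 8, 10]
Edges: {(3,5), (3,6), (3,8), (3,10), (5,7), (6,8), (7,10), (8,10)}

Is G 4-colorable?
Yes, G is 4-colorable

A valid 4-coloring: color 1: [3, 7]; color 2: [5, 6, 10]; color 3: [8].
(χ(G) = 3 ≤ 4.)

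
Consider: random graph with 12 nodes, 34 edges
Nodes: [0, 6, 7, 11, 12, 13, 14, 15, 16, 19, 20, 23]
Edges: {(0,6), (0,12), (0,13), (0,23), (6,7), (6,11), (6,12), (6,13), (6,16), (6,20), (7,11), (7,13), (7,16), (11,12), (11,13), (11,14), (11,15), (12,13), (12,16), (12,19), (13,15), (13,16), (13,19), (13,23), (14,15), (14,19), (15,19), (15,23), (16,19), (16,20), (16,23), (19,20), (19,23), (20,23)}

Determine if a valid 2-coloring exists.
No, G is not 2-colorable

The clique on vertices [16, 19, 20, 23] has size 4 > 2, so it alone needs 4 colors.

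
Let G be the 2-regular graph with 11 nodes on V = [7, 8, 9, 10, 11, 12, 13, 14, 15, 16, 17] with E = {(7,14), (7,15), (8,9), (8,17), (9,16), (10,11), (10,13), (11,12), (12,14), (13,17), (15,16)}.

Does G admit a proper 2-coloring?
No, G is not 2-colorable

Odd cycle [9, 16, 15, 7, 14, 12, 11, 10, 13, 17, 8] needs 3 colors (χ ≥ 3).
Hence χ(G) ≥ 3 > 2, so no proper 2-coloring exists.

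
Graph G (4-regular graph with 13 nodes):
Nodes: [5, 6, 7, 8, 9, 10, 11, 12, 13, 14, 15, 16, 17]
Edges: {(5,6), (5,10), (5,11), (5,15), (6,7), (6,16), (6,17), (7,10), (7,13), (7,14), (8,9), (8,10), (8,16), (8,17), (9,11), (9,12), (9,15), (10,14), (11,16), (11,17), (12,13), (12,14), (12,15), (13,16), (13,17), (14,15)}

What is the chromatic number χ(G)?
Clique number ω(G) = 3 (lower bound: χ ≥ ω).
The clique on [7, 10, 14] has size 3, forcing χ ≥ 3, and the coloring below uses 3 colors, so χ(G) = 3.
A valid 3-coloring: color 1: [6, 10, 11, 13, 15]; color 2: [5, 7, 8, 12]; color 3: [9, 14, 16, 17].

χ(G) = 3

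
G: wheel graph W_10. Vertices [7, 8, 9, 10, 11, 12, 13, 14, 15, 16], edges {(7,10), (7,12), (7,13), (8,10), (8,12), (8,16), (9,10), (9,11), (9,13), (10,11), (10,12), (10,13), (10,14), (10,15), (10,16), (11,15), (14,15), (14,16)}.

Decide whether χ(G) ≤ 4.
A valid 4-coloring: color 1: [10]; color 2: [7, 8, 9, 14]; color 3: [11, 12, 13, 16]; color 4: [15].
(χ(G) = 4 ≤ 4.)

Yes, G is 4-colorable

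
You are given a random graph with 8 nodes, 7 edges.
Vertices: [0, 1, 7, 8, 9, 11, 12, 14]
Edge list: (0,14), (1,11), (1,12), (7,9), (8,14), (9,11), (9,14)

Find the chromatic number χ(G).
χ(G) = 2

Clique number ω(G) = 2 (lower bound: χ ≥ ω).
The graph is bipartite (no odd cycle), so 2 colors suffice: χ(G) = 2.
A valid 2-coloring: color 1: [7, 11, 12, 14]; color 2: [0, 1, 8, 9].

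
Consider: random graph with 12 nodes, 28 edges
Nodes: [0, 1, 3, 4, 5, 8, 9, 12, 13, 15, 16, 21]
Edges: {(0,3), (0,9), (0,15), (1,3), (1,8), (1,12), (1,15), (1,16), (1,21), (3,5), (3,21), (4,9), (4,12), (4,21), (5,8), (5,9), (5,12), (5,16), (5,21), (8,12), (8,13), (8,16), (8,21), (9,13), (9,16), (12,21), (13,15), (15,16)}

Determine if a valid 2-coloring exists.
The clique on vertices [1, 8, 12, 21] has size 4 > 2, so it alone needs 4 colors.

No, G is not 2-colorable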